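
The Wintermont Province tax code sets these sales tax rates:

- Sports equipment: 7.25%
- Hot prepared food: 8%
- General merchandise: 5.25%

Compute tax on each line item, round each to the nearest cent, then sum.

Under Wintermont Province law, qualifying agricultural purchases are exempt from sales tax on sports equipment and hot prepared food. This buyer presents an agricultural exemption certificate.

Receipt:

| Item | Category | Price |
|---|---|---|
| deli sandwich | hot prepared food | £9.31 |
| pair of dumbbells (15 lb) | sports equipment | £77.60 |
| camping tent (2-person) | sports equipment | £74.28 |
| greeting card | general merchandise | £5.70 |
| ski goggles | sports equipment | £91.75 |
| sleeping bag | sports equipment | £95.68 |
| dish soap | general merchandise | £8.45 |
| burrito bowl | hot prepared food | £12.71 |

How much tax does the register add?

£0.74

Deli sandwich £9.31: hot prepared food, buyer-exempt → 0% → £0.00
Pair of dumbbells (15 lb) £77.60: sports equipment, buyer-exempt → 0% → £0.00
Camping tent (2-person) £74.28: sports equipment, buyer-exempt → 0% → £0.00
Greeting card £5.70: general merchandise → 5.25% → £0.30
Ski goggles £91.75: sports equipment, buyer-exempt → 0% → £0.00
Sleeping bag £95.68: sports equipment, buyer-exempt → 0% → £0.00
Dish soap £8.45: general merchandise → 5.25% → £0.44
Burrito bowl £12.71: hot prepared food, buyer-exempt → 0% → £0.00
Total tax = £0.30 + £0.44 = £0.74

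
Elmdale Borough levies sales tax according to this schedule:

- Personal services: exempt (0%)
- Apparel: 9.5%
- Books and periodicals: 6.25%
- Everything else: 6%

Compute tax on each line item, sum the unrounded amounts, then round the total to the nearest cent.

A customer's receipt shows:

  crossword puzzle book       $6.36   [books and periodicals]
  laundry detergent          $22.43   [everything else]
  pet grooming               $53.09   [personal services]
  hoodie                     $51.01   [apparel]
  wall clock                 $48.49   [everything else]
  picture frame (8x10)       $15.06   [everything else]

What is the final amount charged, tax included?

Crossword puzzle book $6.36: books and periodicals → 6.25% → $0.3975
Laundry detergent $22.43: everything else → 6% → $1.3458
Pet grooming $53.09: personal services → 0% → $0.00
Hoodie $51.01: apparel → 9.5% → $4.84595
Wall clock $48.49: everything else → 6% → $2.9094
Picture frame (8x10) $15.06: everything else → 6% → $0.9036
Subtotal = $196.44; unrounded tax = $10.40225 → $10.40; total due = $206.84

$206.84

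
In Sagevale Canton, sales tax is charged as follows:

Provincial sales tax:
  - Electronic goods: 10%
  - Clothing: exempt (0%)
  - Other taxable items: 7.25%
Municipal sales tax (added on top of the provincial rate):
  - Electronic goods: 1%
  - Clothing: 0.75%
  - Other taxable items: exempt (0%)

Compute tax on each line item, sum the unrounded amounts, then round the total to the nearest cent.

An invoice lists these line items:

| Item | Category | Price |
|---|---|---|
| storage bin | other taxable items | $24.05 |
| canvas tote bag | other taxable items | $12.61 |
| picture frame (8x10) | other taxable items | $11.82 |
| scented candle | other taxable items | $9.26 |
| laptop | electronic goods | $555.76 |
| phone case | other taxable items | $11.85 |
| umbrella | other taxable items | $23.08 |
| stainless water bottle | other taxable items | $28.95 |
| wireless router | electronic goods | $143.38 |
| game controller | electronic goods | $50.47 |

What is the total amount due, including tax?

$962.50

Storage bin $24.05: other taxable items → 7.25% + 0% municipal = 7.25% → $1.743625
Canvas tote bag $12.61: other taxable items → 7.25% + 0% municipal = 7.25% → $0.914225
Picture frame (8x10) $11.82: other taxable items → 7.25% + 0% municipal = 7.25% → $0.85695
Scented candle $9.26: other taxable items → 7.25% + 0% municipal = 7.25% → $0.67135
Laptop $555.76: electronic goods → 10% + 1% municipal = 11% → $61.1336
Phone case $11.85: other taxable items → 7.25% + 0% municipal = 7.25% → $0.859125
Umbrella $23.08: other taxable items → 7.25% + 0% municipal = 7.25% → $1.6733
Stainless water bottle $28.95: other taxable items → 7.25% + 0% municipal = 7.25% → $2.098875
Wireless router $143.38: electronic goods → 10% + 1% municipal = 11% → $15.7718
Game controller $50.47: electronic goods → 10% + 1% municipal = 11% → $5.5517
Subtotal = $871.23; unrounded tax = $91.27455 → $91.27; total due = $962.50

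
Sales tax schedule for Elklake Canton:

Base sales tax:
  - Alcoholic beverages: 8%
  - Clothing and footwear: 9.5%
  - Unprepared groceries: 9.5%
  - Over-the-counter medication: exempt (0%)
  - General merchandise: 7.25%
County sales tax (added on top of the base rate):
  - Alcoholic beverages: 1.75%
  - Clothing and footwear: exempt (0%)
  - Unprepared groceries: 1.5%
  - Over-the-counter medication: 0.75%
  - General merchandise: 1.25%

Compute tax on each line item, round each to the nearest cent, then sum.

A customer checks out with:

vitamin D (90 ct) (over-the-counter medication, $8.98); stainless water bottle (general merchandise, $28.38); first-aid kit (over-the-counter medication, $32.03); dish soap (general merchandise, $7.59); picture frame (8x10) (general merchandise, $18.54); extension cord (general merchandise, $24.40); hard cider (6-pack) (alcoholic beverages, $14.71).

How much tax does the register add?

Vitamin D (90 ct) $8.98: over-the-counter medication → 0% + 0.75% county = 0.75% → $0.07
Stainless water bottle $28.38: general merchandise → 7.25% + 1.25% county = 8.5% → $2.41
First-aid kit $32.03: over-the-counter medication → 0% + 0.75% county = 0.75% → $0.24
Dish soap $7.59: general merchandise → 7.25% + 1.25% county = 8.5% → $0.65
Picture frame (8x10) $18.54: general merchandise → 7.25% + 1.25% county = 8.5% → $1.58
Extension cord $24.40: general merchandise → 7.25% + 1.25% county = 8.5% → $2.07
Hard cider (6-pack) $14.71: alcoholic beverages → 8% + 1.75% county = 9.75% → $1.43
Total tax = $0.07 + $2.41 + $0.24 + $0.65 + $1.58 + $2.07 + $1.43 = $8.45

$8.45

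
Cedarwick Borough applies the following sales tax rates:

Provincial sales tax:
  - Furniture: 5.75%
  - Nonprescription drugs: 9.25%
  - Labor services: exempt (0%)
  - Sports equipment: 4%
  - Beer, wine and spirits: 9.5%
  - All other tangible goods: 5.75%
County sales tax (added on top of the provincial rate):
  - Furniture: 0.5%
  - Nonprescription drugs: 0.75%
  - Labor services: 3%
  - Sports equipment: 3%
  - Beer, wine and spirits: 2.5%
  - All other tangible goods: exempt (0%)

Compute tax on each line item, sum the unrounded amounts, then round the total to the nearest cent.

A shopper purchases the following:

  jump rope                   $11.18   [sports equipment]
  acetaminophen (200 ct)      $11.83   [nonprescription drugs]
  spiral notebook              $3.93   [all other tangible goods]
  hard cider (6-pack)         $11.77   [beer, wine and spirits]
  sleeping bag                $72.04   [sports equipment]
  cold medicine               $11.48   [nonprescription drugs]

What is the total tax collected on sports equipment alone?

$5.83

Jump rope $11.18: sports equipment → 4% + 3% county = 7% → $0.7826
Sleeping bag $72.04: sports equipment → 4% + 3% county = 7% → $5.0428
Tax on sports equipment: unrounded sum = $5.8254 → $5.83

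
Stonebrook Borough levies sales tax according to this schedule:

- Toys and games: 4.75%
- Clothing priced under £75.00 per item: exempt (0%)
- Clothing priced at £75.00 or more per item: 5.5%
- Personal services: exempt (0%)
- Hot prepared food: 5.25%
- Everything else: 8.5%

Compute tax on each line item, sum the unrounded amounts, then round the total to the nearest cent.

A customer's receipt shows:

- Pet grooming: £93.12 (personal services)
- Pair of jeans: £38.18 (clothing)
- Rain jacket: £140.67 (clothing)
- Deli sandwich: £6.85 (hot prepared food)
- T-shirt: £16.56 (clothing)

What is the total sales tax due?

Pet grooming £93.12: personal services → 0% → £0.00
Pair of jeans £38.18: clothing, under £75.00 → 0% → £0.00
Rain jacket £140.67: clothing, £75.00 or more → 5.5% → £7.73685
Deli sandwich £6.85: hot prepared food → 5.25% → £0.359625
T-shirt £16.56: clothing, under £75.00 → 0% → £0.00
Unrounded tax sum = £8.096475 → £8.10

£8.10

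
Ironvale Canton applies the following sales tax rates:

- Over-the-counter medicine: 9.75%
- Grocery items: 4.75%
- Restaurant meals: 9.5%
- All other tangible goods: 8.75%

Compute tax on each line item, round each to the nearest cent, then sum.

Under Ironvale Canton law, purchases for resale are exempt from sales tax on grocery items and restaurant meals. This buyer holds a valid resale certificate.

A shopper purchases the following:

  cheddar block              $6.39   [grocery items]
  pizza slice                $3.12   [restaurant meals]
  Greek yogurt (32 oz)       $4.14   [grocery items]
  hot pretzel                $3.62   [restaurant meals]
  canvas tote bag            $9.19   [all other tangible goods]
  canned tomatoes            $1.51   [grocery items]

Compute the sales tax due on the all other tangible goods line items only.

$0.80

Canvas tote bag $9.19: all other tangible goods → 8.75% → $0.80
Tax on all other tangible goods = $0.80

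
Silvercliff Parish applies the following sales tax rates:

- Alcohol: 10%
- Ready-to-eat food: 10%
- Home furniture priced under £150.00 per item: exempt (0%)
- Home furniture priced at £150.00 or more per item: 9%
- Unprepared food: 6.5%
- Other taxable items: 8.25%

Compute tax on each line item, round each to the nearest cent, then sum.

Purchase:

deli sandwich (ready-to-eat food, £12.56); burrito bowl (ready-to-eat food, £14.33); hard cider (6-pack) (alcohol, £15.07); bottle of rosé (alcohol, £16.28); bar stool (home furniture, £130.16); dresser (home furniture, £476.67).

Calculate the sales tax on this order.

£48.73

Deli sandwich £12.56: ready-to-eat food → 10% → £1.26
Burrito bowl £14.33: ready-to-eat food → 10% → £1.43
Hard cider (6-pack) £15.07: alcohol → 10% → £1.51
Bottle of rosé £16.28: alcohol → 10% → £1.63
Bar stool £130.16: home furniture, under £150.00 → 0% → £0.00
Dresser £476.67: home furniture, £150.00 or more → 9% → £42.90
Total tax = £1.26 + £1.43 + £1.51 + £1.63 + £42.90 = £48.73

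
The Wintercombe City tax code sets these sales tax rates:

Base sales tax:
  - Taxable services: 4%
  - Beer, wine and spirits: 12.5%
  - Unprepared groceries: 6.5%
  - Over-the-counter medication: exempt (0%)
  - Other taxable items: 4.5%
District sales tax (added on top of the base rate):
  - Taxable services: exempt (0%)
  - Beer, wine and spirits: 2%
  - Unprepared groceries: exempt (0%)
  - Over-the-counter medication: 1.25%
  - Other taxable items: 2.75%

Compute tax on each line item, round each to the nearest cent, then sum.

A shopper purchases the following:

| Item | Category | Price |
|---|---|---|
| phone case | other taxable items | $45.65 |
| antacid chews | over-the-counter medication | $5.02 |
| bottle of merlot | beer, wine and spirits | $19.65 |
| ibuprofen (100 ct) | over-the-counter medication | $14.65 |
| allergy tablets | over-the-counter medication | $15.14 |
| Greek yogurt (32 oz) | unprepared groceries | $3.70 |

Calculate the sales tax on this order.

Phone case $45.65: other taxable items → 4.5% + 2.75% district = 7.25% → $3.31
Antacid chews $5.02: over-the-counter medication → 0% + 1.25% district = 1.25% → $0.06
Bottle of merlot $19.65: beer, wine and spirits → 12.5% + 2% district = 14.5% → $2.85
Ibuprofen (100 ct) $14.65: over-the-counter medication → 0% + 1.25% district = 1.25% → $0.18
Allergy tablets $15.14: over-the-counter medication → 0% + 1.25% district = 1.25% → $0.19
Greek yogurt (32 oz) $3.70: unprepared groceries → 6.5% + 0% district = 6.5% → $0.24
Total tax = $3.31 + $0.06 + $2.85 + $0.18 + $0.19 + $0.24 = $6.83

$6.83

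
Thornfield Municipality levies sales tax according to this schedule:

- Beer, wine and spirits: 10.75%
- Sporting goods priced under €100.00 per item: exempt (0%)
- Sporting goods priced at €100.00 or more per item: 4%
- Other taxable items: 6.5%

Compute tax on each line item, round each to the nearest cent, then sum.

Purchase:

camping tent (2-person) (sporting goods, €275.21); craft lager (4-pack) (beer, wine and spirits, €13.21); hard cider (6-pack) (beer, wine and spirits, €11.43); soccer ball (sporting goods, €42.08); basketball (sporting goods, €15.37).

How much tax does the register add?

€13.66

Camping tent (2-person) €275.21: sporting goods, €100.00 or more → 4% → €11.01
Craft lager (4-pack) €13.21: beer, wine and spirits → 10.75% → €1.42
Hard cider (6-pack) €11.43: beer, wine and spirits → 10.75% → €1.23
Soccer ball €42.08: sporting goods, under €100.00 → 0% → €0.00
Basketball €15.37: sporting goods, under €100.00 → 0% → €0.00
Total tax = €11.01 + €1.42 + €1.23 = €13.66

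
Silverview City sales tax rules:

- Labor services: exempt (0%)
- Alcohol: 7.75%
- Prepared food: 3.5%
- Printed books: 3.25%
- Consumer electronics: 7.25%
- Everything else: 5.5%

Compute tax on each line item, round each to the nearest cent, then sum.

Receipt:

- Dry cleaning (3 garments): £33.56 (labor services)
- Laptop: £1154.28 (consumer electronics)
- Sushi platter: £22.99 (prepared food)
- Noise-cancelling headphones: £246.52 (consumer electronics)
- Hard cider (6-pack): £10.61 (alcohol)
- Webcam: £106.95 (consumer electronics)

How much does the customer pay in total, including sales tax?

Dry cleaning (3 garments) £33.56: labor services → 0% → £0.00
Laptop £1154.28: consumer electronics → 7.25% → £83.69
Sushi platter £22.99: prepared food → 3.5% → £0.80
Noise-cancelling headphones £246.52: consumer electronics → 7.25% → £17.87
Hard cider (6-pack) £10.61: alcohol → 7.75% → £0.82
Webcam £106.95: consumer electronics → 7.25% → £7.75
Subtotal = £1574.91; tax = £110.93; total due = £1685.84

£1685.84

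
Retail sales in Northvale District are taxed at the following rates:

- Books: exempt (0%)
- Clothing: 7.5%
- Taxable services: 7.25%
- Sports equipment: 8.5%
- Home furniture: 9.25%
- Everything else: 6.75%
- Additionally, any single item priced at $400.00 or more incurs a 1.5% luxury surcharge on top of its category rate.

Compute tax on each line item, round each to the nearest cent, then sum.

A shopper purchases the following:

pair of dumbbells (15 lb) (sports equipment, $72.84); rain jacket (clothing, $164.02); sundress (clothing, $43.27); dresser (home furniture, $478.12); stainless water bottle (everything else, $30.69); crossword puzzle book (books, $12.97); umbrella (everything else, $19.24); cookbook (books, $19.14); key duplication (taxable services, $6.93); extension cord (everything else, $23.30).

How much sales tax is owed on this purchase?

$78.58

Pair of dumbbells (15 lb) $72.84: sports equipment → 8.5% → $6.19
Rain jacket $164.02: clothing → 7.5% → $12.30
Sundress $43.27: clothing → 7.5% → $3.25
Dresser $478.12: home furniture → 9.25% + 1.5% surcharge = 10.75% → $51.40
Stainless water bottle $30.69: everything else → 6.75% → $2.07
Crossword puzzle book $12.97: books → 0% → $0.00
Umbrella $19.24: everything else → 6.75% → $1.30
Cookbook $19.14: books → 0% → $0.00
Key duplication $6.93: taxable services → 7.25% → $0.50
Extension cord $23.30: everything else → 6.75% → $1.57
Total tax = $6.19 + $12.30 + $3.25 + $51.40 + $2.07 + $1.30 + $0.50 + $1.57 = $78.58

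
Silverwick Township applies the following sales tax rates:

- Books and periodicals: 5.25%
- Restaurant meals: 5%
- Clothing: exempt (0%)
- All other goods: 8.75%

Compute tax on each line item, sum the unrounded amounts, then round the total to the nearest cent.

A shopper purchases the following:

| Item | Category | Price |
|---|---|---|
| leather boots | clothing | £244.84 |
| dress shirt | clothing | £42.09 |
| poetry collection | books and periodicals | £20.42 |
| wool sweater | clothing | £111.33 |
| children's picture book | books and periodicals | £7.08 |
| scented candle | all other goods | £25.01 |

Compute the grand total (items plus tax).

£454.40

Leather boots £244.84: clothing → 0% → £0.00
Dress shirt £42.09: clothing → 0% → £0.00
Poetry collection £20.42: books and periodicals → 5.25% → £1.07205
Wool sweater £111.33: clothing → 0% → £0.00
Children's picture book £7.08: books and periodicals → 5.25% → £0.3717
Scented candle £25.01: all other goods → 8.75% → £2.188375
Subtotal = £450.77; unrounded tax = £3.632125 → £3.63; total due = £454.40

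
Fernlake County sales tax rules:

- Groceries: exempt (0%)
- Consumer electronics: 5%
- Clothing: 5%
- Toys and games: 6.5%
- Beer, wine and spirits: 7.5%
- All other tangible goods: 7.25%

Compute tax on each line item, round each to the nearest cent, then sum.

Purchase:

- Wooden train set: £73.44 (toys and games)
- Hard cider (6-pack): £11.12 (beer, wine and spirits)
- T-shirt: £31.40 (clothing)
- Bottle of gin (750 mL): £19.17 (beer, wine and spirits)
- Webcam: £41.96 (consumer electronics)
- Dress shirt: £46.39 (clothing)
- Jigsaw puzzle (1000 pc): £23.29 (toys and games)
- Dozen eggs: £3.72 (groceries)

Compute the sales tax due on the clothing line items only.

£3.89

T-shirt £31.40: clothing → 5% → £1.57
Dress shirt £46.39: clothing → 5% → £2.32
Tax on clothing = £1.57 + £2.32 = £3.89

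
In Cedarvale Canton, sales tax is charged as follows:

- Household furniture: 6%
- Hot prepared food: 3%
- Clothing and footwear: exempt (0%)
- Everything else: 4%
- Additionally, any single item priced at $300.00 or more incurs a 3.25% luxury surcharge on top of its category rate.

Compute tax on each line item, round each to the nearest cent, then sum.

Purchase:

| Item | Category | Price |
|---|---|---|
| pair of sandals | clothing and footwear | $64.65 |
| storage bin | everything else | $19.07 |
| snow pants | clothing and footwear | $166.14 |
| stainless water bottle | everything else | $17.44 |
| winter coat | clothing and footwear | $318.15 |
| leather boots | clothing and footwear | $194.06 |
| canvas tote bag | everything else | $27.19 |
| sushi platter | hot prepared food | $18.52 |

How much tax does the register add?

Pair of sandals $64.65: clothing and footwear → 0% → $0.00
Storage bin $19.07: everything else → 4% → $0.76
Snow pants $166.14: clothing and footwear → 0% → $0.00
Stainless water bottle $17.44: everything else → 4% → $0.70
Winter coat $318.15: clothing and footwear → 0% + 3.25% surcharge = 3.25% → $10.34
Leather boots $194.06: clothing and footwear → 0% → $0.00
Canvas tote bag $27.19: everything else → 4% → $1.09
Sushi platter $18.52: hot prepared food → 3% → $0.56
Total tax = $0.76 + $0.70 + $10.34 + $1.09 + $0.56 = $13.45

$13.45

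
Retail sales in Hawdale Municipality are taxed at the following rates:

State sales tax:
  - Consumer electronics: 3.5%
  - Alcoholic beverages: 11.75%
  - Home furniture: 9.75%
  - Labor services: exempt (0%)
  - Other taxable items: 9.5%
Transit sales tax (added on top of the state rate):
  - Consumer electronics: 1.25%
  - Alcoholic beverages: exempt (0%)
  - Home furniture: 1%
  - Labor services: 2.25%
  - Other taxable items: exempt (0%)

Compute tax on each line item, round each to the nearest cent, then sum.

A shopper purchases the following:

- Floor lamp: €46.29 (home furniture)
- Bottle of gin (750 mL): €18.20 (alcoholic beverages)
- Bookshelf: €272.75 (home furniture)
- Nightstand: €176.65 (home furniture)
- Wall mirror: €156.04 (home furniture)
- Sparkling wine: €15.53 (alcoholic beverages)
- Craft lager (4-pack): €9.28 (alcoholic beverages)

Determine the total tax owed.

€75.11

Floor lamp €46.29: home furniture → 9.75% + 1% transit = 10.75% → €4.98
Bottle of gin (750 mL) €18.20: alcoholic beverages → 11.75% + 0% transit = 11.75% → €2.14
Bookshelf €272.75: home furniture → 9.75% + 1% transit = 10.75% → €29.32
Nightstand €176.65: home furniture → 9.75% + 1% transit = 10.75% → €18.99
Wall mirror €156.04: home furniture → 9.75% + 1% transit = 10.75% → €16.77
Sparkling wine €15.53: alcoholic beverages → 11.75% + 0% transit = 11.75% → €1.82
Craft lager (4-pack) €9.28: alcoholic beverages → 11.75% + 0% transit = 11.75% → €1.09
Total tax = €4.98 + €2.14 + €29.32 + €18.99 + €16.77 + €1.82 + €1.09 = €75.11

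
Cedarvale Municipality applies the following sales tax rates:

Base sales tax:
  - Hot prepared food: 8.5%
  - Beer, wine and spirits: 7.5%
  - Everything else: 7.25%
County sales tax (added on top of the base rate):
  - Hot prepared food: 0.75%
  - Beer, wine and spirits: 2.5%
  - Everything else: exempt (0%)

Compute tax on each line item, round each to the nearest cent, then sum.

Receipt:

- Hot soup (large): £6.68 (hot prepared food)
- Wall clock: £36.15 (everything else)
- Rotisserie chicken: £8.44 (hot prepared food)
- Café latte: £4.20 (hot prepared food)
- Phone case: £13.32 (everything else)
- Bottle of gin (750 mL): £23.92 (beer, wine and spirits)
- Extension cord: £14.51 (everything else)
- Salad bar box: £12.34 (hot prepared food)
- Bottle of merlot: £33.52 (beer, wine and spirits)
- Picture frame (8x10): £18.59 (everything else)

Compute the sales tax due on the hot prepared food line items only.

Hot soup (large) £6.68: hot prepared food → 8.5% + 0.75% county = 9.25% → £0.62
Rotisserie chicken £8.44: hot prepared food → 8.5% + 0.75% county = 9.25% → £0.78
Café latte £4.20: hot prepared food → 8.5% + 0.75% county = 9.25% → £0.39
Salad bar box £12.34: hot prepared food → 8.5% + 0.75% county = 9.25% → £1.14
Tax on hot prepared food = £0.62 + £0.78 + £0.39 + £1.14 = £2.93

£2.93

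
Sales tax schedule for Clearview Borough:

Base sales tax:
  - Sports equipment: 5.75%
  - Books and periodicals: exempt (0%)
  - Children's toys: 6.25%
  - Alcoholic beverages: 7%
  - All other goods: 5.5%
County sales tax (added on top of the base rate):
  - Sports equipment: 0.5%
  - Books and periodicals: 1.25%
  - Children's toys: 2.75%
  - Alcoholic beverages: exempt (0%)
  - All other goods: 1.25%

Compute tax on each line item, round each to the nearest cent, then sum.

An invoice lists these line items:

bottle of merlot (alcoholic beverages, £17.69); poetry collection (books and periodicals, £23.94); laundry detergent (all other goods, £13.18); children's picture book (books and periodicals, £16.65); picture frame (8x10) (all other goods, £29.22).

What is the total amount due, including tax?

£105.29

Bottle of merlot £17.69: alcoholic beverages → 7% + 0% county = 7% → £1.24
Poetry collection £23.94: books and periodicals → 0% + 1.25% county = 1.25% → £0.30
Laundry detergent £13.18: all other goods → 5.5% + 1.25% county = 6.75% → £0.89
Children's picture book £16.65: books and periodicals → 0% + 1.25% county = 1.25% → £0.21
Picture frame (8x10) £29.22: all other goods → 5.5% + 1.25% county = 6.75% → £1.97
Subtotal = £100.68; tax = £4.61; total due = £105.29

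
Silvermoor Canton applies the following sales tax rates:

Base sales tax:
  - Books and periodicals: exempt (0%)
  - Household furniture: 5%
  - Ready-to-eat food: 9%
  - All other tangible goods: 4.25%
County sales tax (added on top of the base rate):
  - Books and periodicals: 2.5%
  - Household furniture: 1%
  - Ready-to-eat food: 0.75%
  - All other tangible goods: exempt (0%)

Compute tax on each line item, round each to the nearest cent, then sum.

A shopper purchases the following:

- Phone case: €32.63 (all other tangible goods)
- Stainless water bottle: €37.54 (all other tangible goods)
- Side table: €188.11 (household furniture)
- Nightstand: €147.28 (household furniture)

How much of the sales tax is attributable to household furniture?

€20.13

Side table €188.11: household furniture → 5% + 1% county = 6% → €11.29
Nightstand €147.28: household furniture → 5% + 1% county = 6% → €8.84
Tax on household furniture = €11.29 + €8.84 = €20.13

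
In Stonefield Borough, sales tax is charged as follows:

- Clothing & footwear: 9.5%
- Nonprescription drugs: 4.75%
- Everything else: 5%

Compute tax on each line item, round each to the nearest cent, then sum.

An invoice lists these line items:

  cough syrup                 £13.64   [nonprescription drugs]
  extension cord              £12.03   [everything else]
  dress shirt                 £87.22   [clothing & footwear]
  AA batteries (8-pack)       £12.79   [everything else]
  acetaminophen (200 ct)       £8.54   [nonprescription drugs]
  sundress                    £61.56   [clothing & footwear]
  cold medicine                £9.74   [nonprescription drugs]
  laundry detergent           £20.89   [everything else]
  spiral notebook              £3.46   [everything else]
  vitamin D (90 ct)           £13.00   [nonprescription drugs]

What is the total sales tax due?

Cough syrup £13.64: nonprescription drugs → 4.75% → £0.65
Extension cord £12.03: everything else → 5% → £0.60
Dress shirt £87.22: clothing & footwear → 9.5% → £8.29
AA batteries (8-pack) £12.79: everything else → 5% → £0.64
Acetaminophen (200 ct) £8.54: nonprescription drugs → 4.75% → £0.41
Sundress £61.56: clothing & footwear → 9.5% → £5.85
Cold medicine £9.74: nonprescription drugs → 4.75% → £0.46
Laundry detergent £20.89: everything else → 5% → £1.04
Spiral notebook £3.46: everything else → 5% → £0.17
Vitamin D (90 ct) £13.00: nonprescription drugs → 4.75% → £0.62
Total tax = £0.65 + £0.60 + £8.29 + £0.64 + £0.41 + £5.85 + £0.46 + £1.04 + £0.17 + £0.62 = £18.73

£18.73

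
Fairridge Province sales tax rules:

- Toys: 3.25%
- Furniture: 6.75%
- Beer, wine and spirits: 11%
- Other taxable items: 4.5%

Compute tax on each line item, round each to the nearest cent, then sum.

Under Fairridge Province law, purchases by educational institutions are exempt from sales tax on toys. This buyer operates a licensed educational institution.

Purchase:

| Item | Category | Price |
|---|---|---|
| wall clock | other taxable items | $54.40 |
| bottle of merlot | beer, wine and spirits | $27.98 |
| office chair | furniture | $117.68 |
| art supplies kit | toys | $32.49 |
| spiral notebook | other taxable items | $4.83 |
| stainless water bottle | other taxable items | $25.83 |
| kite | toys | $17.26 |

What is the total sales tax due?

Wall clock $54.40: other taxable items → 4.5% → $2.45
Bottle of merlot $27.98: beer, wine and spirits → 11% → $3.08
Office chair $117.68: furniture → 6.75% → $7.94
Art supplies kit $32.49: toys, buyer-exempt → 0% → $0.00
Spiral notebook $4.83: other taxable items → 4.5% → $0.22
Stainless water bottle $25.83: other taxable items → 4.5% → $1.16
Kite $17.26: toys, buyer-exempt → 0% → $0.00
Total tax = $2.45 + $3.08 + $7.94 + $0.22 + $1.16 = $14.85

$14.85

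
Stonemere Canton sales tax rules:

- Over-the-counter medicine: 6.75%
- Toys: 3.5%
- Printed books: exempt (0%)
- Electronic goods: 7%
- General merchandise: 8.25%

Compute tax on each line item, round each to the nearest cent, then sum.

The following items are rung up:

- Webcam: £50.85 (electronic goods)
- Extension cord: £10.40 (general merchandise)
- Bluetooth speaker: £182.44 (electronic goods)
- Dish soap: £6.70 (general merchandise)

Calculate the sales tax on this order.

Webcam £50.85: electronic goods → 7% → £3.56
Extension cord £10.40: general merchandise → 8.25% → £0.86
Bluetooth speaker £182.44: electronic goods → 7% → £12.77
Dish soap £6.70: general merchandise → 8.25% → £0.55
Total tax = £3.56 + £0.86 + £12.77 + £0.55 = £17.74

£17.74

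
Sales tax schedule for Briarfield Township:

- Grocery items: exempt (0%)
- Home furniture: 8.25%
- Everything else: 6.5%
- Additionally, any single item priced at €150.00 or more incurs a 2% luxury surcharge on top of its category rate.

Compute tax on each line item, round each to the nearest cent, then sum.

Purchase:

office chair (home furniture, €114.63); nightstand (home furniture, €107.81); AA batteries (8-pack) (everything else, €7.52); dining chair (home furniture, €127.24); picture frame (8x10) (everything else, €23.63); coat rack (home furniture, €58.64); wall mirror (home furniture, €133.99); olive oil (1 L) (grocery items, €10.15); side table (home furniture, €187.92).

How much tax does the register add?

Office chair €114.63: home furniture → 8.25% → €9.46
Nightstand €107.81: home furniture → 8.25% → €8.89
AA batteries (8-pack) €7.52: everything else → 6.5% → €0.49
Dining chair €127.24: home furniture → 8.25% → €10.50
Picture frame (8x10) €23.63: everything else → 6.5% → €1.54
Coat rack €58.64: home furniture → 8.25% → €4.84
Wall mirror €133.99: home furniture → 8.25% → €11.05
Olive oil (1 L) €10.15: grocery items → 0% → €0.00
Side table €187.92: home furniture → 8.25% + 2% surcharge = 10.25% → €19.26
Total tax = €9.46 + €8.89 + €0.49 + €10.50 + €1.54 + €4.84 + €11.05 + €19.26 = €66.03

€66.03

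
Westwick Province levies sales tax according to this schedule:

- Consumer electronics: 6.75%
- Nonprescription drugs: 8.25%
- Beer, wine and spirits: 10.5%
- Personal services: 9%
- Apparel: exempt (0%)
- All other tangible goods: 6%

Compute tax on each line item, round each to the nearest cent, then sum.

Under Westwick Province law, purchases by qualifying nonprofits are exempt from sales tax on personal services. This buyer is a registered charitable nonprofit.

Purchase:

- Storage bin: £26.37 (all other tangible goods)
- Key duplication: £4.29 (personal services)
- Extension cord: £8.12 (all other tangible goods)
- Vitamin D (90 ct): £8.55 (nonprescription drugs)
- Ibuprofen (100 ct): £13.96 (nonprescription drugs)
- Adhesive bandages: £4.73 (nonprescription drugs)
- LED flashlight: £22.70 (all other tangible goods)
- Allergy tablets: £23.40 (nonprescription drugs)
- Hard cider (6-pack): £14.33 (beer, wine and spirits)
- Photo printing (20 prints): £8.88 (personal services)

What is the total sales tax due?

Storage bin £26.37: all other tangible goods → 6% → £1.58
Key duplication £4.29: personal services, buyer-exempt → 0% → £0.00
Extension cord £8.12: all other tangible goods → 6% → £0.49
Vitamin D (90 ct) £8.55: nonprescription drugs → 8.25% → £0.71
Ibuprofen (100 ct) £13.96: nonprescription drugs → 8.25% → £1.15
Adhesive bandages £4.73: nonprescription drugs → 8.25% → £0.39
LED flashlight £22.70: all other tangible goods → 6% → £1.36
Allergy tablets £23.40: nonprescription drugs → 8.25% → £1.93
Hard cider (6-pack) £14.33: beer, wine and spirits → 10.5% → £1.50
Photo printing (20 prints) £8.88: personal services, buyer-exempt → 0% → £0.00
Total tax = £1.58 + £0.49 + £0.71 + £1.15 + £0.39 + £1.36 + £1.93 + £1.50 = £9.11

£9.11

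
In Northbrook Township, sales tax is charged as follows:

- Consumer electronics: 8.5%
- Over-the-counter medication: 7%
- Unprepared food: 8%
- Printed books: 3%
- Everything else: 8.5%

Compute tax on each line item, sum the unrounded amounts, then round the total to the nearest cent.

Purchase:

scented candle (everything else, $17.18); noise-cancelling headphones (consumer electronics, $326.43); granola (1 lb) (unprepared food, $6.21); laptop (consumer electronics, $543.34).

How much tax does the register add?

Scented candle $17.18: everything else → 8.5% → $1.4603
Noise-cancelling headphones $326.43: consumer electronics → 8.5% → $27.74655
Granola (1 lb) $6.21: unprepared food → 8% → $0.4968
Laptop $543.34: consumer electronics → 8.5% → $46.1839
Unrounded tax sum = $75.88755 → $75.89

$75.89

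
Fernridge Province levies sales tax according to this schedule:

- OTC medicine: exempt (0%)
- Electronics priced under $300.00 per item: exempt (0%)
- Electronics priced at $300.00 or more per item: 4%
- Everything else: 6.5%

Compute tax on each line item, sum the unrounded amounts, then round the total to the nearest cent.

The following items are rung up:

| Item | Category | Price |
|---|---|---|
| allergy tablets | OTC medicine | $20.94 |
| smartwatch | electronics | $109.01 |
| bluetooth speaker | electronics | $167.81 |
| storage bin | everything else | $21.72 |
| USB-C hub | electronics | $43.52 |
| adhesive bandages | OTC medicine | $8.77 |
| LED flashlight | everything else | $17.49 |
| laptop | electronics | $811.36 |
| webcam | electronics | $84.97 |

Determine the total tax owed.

$35.00

Allergy tablets $20.94: OTC medicine → 0% → $0.00
Smartwatch $109.01: electronics, under $300.00 → 0% → $0.00
Bluetooth speaker $167.81: electronics, under $300.00 → 0% → $0.00
Storage bin $21.72: everything else → 6.5% → $1.4118
USB-C hub $43.52: electronics, under $300.00 → 0% → $0.00
Adhesive bandages $8.77: OTC medicine → 0% → $0.00
LED flashlight $17.49: everything else → 6.5% → $1.13685
Laptop $811.36: electronics, $300.00 or more → 4% → $32.4544
Webcam $84.97: electronics, under $300.00 → 0% → $0.00
Unrounded tax sum = $35.00305 → $35.00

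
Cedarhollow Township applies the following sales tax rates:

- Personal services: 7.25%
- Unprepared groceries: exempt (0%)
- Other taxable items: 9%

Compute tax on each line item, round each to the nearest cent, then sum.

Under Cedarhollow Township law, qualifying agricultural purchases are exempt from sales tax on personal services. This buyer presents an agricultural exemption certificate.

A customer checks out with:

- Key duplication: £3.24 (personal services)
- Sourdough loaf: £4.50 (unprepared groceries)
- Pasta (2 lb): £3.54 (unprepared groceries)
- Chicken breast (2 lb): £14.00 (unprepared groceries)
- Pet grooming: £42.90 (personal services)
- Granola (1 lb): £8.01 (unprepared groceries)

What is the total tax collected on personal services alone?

Key duplication £3.24: personal services, buyer-exempt → 0% → £0.00
Pet grooming £42.90: personal services, buyer-exempt → 0% → £0.00
Tax on personal services = £0.00 + £0.00 = £0.00

£0.00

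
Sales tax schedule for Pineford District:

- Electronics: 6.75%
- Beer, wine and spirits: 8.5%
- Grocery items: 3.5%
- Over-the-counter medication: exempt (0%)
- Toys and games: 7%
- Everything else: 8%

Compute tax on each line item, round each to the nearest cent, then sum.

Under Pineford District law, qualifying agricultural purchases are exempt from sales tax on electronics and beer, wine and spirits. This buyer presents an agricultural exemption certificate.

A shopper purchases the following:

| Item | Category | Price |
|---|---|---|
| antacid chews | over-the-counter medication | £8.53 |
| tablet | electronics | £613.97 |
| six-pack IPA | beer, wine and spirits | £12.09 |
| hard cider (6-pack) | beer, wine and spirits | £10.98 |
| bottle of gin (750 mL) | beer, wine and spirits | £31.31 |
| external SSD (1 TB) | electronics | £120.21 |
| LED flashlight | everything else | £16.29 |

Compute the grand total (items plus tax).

Antacid chews £8.53: over-the-counter medication → 0% → £0.00
Tablet £613.97: electronics, buyer-exempt → 0% → £0.00
Six-pack IPA £12.09: beer, wine and spirits, buyer-exempt → 0% → £0.00
Hard cider (6-pack) £10.98: beer, wine and spirits, buyer-exempt → 0% → £0.00
Bottle of gin (750 mL) £31.31: beer, wine and spirits, buyer-exempt → 0% → £0.00
External SSD (1 TB) £120.21: electronics, buyer-exempt → 0% → £0.00
LED flashlight £16.29: everything else → 8% → £1.30
Subtotal = £813.38; tax = £1.30; total due = £814.68

£814.68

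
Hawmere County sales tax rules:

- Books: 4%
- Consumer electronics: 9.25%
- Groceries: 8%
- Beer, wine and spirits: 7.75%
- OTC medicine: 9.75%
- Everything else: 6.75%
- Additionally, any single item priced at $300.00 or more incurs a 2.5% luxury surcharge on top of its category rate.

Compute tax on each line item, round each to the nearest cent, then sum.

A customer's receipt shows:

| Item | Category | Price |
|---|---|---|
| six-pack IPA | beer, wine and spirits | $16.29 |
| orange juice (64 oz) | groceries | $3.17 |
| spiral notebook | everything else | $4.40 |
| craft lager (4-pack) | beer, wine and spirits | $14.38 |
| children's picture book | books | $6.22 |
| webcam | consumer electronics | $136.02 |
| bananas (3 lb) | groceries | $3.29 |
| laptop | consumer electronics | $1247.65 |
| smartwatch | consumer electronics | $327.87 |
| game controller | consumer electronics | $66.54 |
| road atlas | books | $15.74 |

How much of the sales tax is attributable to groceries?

$0.51

Orange juice (64 oz) $3.17: groceries → 8% → $0.25
Bananas (3 lb) $3.29: groceries → 8% → $0.26
Tax on groceries = $0.25 + $0.26 = $0.51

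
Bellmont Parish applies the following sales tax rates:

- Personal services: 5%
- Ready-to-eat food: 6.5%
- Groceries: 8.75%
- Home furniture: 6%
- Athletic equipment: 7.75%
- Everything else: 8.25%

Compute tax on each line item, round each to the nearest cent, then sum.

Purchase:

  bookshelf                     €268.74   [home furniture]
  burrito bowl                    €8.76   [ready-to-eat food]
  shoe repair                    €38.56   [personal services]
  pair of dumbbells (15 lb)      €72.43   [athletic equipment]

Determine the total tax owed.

€24.23

Bookshelf €268.74: home furniture → 6% → €16.12
Burrito bowl €8.76: ready-to-eat food → 6.5% → €0.57
Shoe repair €38.56: personal services → 5% → €1.93
Pair of dumbbells (15 lb) €72.43: athletic equipment → 7.75% → €5.61
Total tax = €16.12 + €0.57 + €1.93 + €5.61 = €24.23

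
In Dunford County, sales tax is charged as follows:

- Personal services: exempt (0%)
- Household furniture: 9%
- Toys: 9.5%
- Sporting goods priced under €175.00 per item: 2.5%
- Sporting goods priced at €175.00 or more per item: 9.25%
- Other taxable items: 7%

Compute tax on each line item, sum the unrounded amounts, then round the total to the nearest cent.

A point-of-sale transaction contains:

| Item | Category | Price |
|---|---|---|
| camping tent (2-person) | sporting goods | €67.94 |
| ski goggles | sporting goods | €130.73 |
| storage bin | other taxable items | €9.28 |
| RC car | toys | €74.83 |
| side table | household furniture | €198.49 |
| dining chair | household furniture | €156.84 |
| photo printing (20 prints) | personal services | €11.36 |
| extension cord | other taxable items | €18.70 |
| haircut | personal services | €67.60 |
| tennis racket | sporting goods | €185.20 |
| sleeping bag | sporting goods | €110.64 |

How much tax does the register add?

Camping tent (2-person) €67.94: sporting goods, under €175.00 → 2.5% → €1.6985
Ski goggles €130.73: sporting goods, under €175.00 → 2.5% → €3.26825
Storage bin €9.28: other taxable items → 7% → €0.6496
RC car €74.83: toys → 9.5% → €7.10885
Side table €198.49: household furniture → 9% → €17.8641
Dining chair €156.84: household furniture → 9% → €14.1156
Photo printing (20 prints) €11.36: personal services → 0% → €0.00
Extension cord €18.70: other taxable items → 7% → €1.309
Haircut €67.60: personal services → 0% → €0.00
Tennis racket €185.20: sporting goods, €175.00 or more → 9.25% → €17.131
Sleeping bag €110.64: sporting goods, under €175.00 → 2.5% → €2.766
Unrounded tax sum = €65.9109 → €65.91

€65.91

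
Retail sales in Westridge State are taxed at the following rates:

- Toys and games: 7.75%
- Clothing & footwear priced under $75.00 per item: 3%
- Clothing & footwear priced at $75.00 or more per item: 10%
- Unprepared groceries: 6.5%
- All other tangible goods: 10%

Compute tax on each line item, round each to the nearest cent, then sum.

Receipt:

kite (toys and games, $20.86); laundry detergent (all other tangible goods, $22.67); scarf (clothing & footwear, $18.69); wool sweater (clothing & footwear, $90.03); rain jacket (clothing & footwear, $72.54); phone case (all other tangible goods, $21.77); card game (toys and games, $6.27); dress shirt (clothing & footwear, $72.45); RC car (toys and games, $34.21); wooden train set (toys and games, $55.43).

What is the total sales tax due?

$27.42

Kite $20.86: toys and games → 7.75% → $1.62
Laundry detergent $22.67: all other tangible goods → 10% → $2.27
Scarf $18.69: clothing & footwear, under $75.00 → 3% → $0.56
Wool sweater $90.03: clothing & footwear, $75.00 or more → 10% → $9.00
Rain jacket $72.54: clothing & footwear, under $75.00 → 3% → $2.18
Phone case $21.77: all other tangible goods → 10% → $2.18
Card game $6.27: toys and games → 7.75% → $0.49
Dress shirt $72.45: clothing & footwear, under $75.00 → 3% → $2.17
RC car $34.21: toys and games → 7.75% → $2.65
Wooden train set $55.43: toys and games → 7.75% → $4.30
Total tax = $1.62 + $2.27 + $0.56 + $9.00 + $2.18 + $2.18 + $0.49 + $2.17 + $2.65 + $4.30 = $27.42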